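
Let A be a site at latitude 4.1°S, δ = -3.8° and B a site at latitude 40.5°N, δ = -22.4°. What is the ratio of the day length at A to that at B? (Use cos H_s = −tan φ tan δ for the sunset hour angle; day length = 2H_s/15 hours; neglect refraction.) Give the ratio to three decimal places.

1.301

A: H_s = arccos(−tan -4.1° · tan -3.8°) = 90.27°, so 2H_s/15 = 12.0360 h.
B: H_s = arccos(−tan 40.5° · tan -22.4°) = 69.39°, so 2H_s/15 = 9.2520 h.
Ratio A/B = 12.0360 / 9.2520 = 1.3009.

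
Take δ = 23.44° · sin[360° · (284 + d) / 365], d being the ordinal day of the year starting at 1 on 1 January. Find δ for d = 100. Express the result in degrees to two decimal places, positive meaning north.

360 × (284 + 100) / 365 = 378.740°; sin(378.740°) = 0.3213.
δ = 23.44 × 0.3213 = 7.531° ≈ +7.53°.

+7.53°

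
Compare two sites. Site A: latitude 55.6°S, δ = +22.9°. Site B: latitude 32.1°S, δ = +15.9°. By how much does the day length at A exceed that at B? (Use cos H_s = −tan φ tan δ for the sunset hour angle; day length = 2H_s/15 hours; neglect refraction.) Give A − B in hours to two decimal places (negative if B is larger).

-3.71 h

A: H_s = arccos(−tan -55.6° · tan 22.9°) = 51.91°, so 2H_s/15 = 6.9213 h.
B: H_s = arccos(−tan -32.1° · tan 15.9°) = 79.71°, so 2H_s/15 = 10.6280 h.
A − B = 6.9213 − 10.6280 = -3.7067 h.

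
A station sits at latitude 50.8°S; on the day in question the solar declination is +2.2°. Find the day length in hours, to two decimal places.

11.64 hours

cos H_s = −tan(-50.8°) · tan(2.2°) = 0.0471, so H_s = arccos(0.0471) = 87.30°.
Day length = 2 H_s / 15° h⁻¹ = 174.60° / 15 = 11.640 h.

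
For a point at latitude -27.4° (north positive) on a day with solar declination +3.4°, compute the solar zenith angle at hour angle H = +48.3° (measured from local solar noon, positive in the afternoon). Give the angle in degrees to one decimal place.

cos θ_z = sin(-27.4°) sin(3.4°) + cos(-27.4°) cos(3.4°) cos(48.30°) = -0.0273 + 0.5896 = 0.5623.
θ_z = arccos(0.5623) = 55.78°.

55.8°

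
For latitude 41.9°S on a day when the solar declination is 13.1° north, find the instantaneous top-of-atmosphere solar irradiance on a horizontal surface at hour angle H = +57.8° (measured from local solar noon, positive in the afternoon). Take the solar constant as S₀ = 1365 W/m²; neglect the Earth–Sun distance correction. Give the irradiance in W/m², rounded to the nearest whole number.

321 W/m²

cos θ_z = sin(-41.9°) sin(13.1°) + cos(-41.9°) cos(13.1°) cos(57.80°) = -0.1514 + 0.3863 = 0.2349.
Top-of-atmosphere irradiance = S₀ cos θ_z = 1365 × 0.2349 = 320.64 W/m².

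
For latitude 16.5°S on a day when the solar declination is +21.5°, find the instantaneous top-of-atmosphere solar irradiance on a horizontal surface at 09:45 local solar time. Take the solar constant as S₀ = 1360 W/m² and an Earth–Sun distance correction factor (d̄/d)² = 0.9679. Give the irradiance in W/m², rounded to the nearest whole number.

Hour angle H = 15° × (9.75 − 12) = -33.75°.
cos θ_z = sin φ sin δ + cos φ cos δ cos H = (-0.2840)(0.3665) + (0.9588)(0.9304)(0.8315) = 0.6377.
Top-of-atmosphere irradiance = S₀ (d̄/d)² cos θ_z = 1360 × 0.9679 × 0.6377 = 839.43 W/m².

839 W/m²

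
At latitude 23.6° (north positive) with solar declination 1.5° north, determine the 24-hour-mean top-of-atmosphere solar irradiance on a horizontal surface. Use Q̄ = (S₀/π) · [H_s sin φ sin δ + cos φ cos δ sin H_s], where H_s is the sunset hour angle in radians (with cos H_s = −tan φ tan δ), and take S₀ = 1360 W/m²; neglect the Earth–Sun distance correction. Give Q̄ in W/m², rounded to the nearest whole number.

−tan φ tan δ = −(0.4369)(0.0262) = -0.0114; H_s = arccos(-0.0114) = 90.65°. In radians, H_s = 1.5821.
H_s sin φ sin δ = 1.5821 × 0.4003 × 0.0262 = 0.0166.
cos φ cos δ sin H_s = 0.9164 × 0.9997 × 0.9999 = 0.9160.
Q̄ = (1360/π) × (0.0166 + 0.9160) = 432.90 × 0.9326 = 403.72 W/m².

404 W/m²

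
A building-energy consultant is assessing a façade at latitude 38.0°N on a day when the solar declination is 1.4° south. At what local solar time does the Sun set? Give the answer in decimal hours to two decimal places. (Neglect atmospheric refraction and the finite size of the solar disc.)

17.93 h

−tan φ tan δ = −(0.7813)(-0.0244) = 0.0191; H_s = arccos(0.0191) = 88.91°.
Sunset is at 12 + H_s/15 = 12 + 5.927 = 17.927 h local solar time.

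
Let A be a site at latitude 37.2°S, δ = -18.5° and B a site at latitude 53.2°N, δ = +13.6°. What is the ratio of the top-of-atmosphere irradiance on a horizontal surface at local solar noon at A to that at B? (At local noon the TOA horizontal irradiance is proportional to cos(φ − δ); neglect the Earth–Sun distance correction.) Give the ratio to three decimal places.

1.229

A: cos θ_z = cos(-37.2° − (-18.5°)) = 0.9472.
B: cos θ_z = cos(53.2° − (13.6°)) = 0.7705.
Ratio A/B = 0.9472 / 0.7705 = 1.2293.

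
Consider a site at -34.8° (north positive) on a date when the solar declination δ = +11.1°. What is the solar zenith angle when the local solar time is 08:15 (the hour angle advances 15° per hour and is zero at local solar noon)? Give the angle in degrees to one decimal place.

Hour angle H = 15° × (8.25 − 12) = -56.25°.
cos θ_z = sin φ sin δ + cos φ cos δ cos H = (-0.5707)(0.1925) + (0.8211)(0.9813)(0.5556) = 0.3378.
θ_z = arccos(0.3378) = 70.26°.

70.3°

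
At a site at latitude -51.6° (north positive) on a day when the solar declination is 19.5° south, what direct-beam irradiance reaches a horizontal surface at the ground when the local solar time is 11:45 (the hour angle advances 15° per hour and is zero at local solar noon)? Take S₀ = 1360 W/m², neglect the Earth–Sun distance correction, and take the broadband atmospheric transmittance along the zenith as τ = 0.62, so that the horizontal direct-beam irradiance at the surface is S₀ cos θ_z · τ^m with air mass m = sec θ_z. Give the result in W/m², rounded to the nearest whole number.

654 W/m²

Hour angle H = 15° × (11.75 − 12) = -3.75°.
cos θ_z = sin(-51.6°) sin(-19.5°) + cos(-51.6°) cos(-19.5°) cos(-3.75°) = 0.2616 + 0.5843 = 0.8459.
Air mass m = 1/cos θ_z = 1/0.8459 = 1.182; τ^m = 0.62^1.182 = 0.5683.
Surface direct beam = 1360 × 0.8459 × 0.5683 = 653.79 W/m².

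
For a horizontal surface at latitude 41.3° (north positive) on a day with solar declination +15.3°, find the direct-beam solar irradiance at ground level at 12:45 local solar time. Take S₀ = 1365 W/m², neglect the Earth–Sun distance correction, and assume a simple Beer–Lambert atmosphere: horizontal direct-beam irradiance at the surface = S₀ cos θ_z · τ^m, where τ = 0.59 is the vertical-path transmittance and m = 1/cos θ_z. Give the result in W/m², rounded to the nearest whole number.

Hour angle H = 15° × (12.75 − 12) = 11.25°.
With φ = 41.3°, δ = 15.3°, H = 11.25°: sin φ sin δ = 0.1742, cos φ cos δ cos H = 0.7107, so cos θ_z = 0.8849.
Air mass m = 1/cos θ_z = 1/0.8849 = 1.130; τ^m = 0.59^1.130 = 0.5509.
Surface direct beam = 1365 × 0.8849 × 0.5509 = 665.43 W/m².

665 W/m²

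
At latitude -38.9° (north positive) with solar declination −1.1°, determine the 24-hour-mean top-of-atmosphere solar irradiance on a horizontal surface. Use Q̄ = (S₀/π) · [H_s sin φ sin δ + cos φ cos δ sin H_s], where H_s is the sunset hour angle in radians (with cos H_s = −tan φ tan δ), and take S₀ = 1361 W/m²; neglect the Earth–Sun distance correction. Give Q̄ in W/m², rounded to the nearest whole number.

345 W/m²

The sunset hour angle satisfies cos H_s = −tan φ tan δ = -0.0155, giving H_s = 90.89°. In radians, H_s = 1.5863.
H_s sin φ sin δ = 1.5863 × -0.6280 × -0.0192 = 0.0191.
cos φ cos δ sin H_s = 0.7782 × 0.9998 × 0.9999 = 0.7780.
Q̄ = (1361/π) × (0.0191 + 0.7780) = 433.22 × 0.7971 = 345.32 W/m².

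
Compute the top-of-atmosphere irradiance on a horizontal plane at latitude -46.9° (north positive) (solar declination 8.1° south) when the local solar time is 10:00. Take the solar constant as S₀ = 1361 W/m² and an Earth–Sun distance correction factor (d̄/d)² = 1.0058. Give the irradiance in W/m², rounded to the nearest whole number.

Hour angle H = 15° × (10 − 12) = -30.00°.
cos θ_z = sin φ sin δ + cos φ cos δ cos H = (-0.7302)(-0.1409) + (0.6833)(0.9900)(0.8660) = 0.6887.
Top-of-atmosphere irradiance = S₀ (d̄/d)² cos θ_z = 1361 × 1.0058 × 0.6887 = 942.76 W/m².

943 W/m²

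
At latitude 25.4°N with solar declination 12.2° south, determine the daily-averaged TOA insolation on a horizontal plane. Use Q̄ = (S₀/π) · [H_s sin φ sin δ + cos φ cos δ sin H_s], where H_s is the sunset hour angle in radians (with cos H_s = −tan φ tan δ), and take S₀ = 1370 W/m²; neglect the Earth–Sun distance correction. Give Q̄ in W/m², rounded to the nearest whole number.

325 W/m²

The sunset hour angle satisfies cos H_s = −tan φ tan δ = 0.1027, giving H_s = 84.11°. In radians, H_s = 1.4680.
H_s sin φ sin δ = 1.4680 × 0.4289 × -0.2113 = -0.1330.
cos φ cos δ sin H_s = 0.9033 × 0.9774 × 0.9947 = 0.8782.
Q̄ = (1370/π) × (-0.1330 + 0.8782) = 436.08 × 0.7452 = 324.97 W/m².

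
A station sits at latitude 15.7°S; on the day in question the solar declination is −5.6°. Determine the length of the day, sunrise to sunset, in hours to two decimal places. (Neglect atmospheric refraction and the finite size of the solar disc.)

12.21 hours

−tan φ tan δ = −(-0.2811)(-0.0981) = -0.0276; H_s = arccos(-0.0276) = 91.58°.
Day length = 2 H_s / 15° h⁻¹ = 183.16° / 15 = 12.211 h.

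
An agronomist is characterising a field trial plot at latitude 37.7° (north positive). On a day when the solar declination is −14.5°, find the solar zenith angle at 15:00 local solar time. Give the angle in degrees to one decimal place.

67.1°

Hour angle H = 15° × (15 − 12) = 45.00°.
With φ = 37.7°, δ = -14.5°, H = 45.00°: sin φ sin δ = -0.1531, cos φ cos δ cos H = 0.5417, so cos θ_z = 0.3886.
θ_z = arccos(0.3886) = 67.13°.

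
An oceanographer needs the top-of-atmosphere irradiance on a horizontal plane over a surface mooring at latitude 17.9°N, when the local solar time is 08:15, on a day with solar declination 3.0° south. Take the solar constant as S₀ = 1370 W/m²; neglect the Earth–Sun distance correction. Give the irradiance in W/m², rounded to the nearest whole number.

Hour angle H = 15° × (8.25 − 12) = -56.25°.
With φ = 17.9°, δ = -3.0°, H = -56.25°: sin φ sin δ = -0.0161, cos φ cos δ cos H = 0.5280, so cos θ_z = 0.5119.
Top-of-atmosphere irradiance = S₀ cos θ_z = 1370 × 0.5119 = 701.30 W/m².

701 W/m²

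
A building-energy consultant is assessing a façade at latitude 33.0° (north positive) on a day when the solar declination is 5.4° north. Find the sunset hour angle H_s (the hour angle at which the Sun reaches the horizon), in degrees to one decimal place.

93.5°

cos H_s = −tan(33.0°) · tan(5.4°) = -0.0614, so H_s = arccos(-0.0614) = 93.52°.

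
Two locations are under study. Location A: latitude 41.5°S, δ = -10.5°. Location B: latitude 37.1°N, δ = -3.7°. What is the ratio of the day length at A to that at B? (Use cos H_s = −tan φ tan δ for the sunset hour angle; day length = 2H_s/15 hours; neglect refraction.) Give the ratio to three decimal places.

1.140

A: H_s = arccos(−tan -41.5° · tan -10.5°) = 99.44°, so 2H_s/15 = 13.2587 h.
B: H_s = arccos(−tan 37.1° · tan -3.7°) = 87.20°, so 2H_s/15 = 11.6267 h.
Ratio A/B = 13.2587 / 11.6267 = 1.1404.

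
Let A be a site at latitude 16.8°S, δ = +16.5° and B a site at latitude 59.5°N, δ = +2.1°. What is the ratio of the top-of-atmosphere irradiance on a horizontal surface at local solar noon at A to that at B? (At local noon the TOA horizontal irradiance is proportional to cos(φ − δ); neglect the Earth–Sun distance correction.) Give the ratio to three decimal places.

A: cos θ_z = cos(-16.8° − (16.5°)) = 0.8358.
B: cos θ_z = cos(59.5° − (2.1°)) = 0.5388.
Ratio A/B = 0.8358 / 0.5388 = 1.5512.

1.551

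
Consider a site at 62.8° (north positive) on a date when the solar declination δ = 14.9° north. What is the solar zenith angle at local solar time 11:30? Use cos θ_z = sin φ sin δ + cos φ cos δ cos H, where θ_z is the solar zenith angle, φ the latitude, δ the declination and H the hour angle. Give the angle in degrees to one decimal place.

48.2°

Hour angle H = 15° × (11.5 − 12) = -7.50°.
cos θ_z = sin φ sin δ + cos φ cos δ cos H = (0.8894)(0.2571) + (0.4571)(0.9664)(0.9914) = 0.6666.
θ_z = arccos(0.6666) = 48.19°.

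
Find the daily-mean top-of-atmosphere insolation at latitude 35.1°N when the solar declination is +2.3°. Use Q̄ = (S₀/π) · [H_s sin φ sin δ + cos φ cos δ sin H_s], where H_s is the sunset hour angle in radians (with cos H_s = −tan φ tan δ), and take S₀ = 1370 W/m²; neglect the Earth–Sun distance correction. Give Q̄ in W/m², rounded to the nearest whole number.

372 W/m²

cos H_s = −tan(35.1°) · tan(2.3°) = -0.0282, so H_s = arccos(-0.0282) = 91.62°. In radians, H_s = 1.5991.
H_s sin φ sin δ = 1.5991 × 0.5750 × 0.0401 = 0.0369.
cos φ cos δ sin H_s = 0.8181 × 0.9992 × 0.9996 = 0.8171.
Q̄ = (1370/π) × (0.0369 + 0.8171) = 436.08 × 0.8540 = 372.41 W/m².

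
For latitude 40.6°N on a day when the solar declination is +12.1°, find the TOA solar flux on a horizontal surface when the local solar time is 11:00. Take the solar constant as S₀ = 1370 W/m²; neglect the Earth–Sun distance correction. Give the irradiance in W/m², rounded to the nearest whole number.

Hour angle H = 15° × (11 − 12) = -15.00°.
With φ = 40.6°, δ = 12.1°, H = -15.00°: sin φ sin δ = 0.1364, cos φ cos δ cos H = 0.7171, so cos θ_z = 0.8535.
Top-of-atmosphere irradiance = S₀ cos θ_z = 1370 × 0.8535 = 1169.30 W/m².

1169 W/m²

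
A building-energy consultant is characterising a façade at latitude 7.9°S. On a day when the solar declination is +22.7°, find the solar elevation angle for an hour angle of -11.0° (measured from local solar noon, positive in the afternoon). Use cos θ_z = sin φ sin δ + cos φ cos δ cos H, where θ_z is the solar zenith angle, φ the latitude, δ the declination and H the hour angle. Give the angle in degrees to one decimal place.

57.6°

cos θ_z = sin(-7.9°) sin(22.7°) + cos(-7.9°) cos(22.7°) cos(-11.00°) = -0.0530 + 0.8970 = 0.8440.
θ_z = arccos(0.8440) = 32.44°, so the elevation is 90° − 32.44° = 57.56°.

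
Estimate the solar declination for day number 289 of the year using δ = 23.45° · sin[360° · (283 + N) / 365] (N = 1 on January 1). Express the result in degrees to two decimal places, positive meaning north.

-9.60°

360 × (283 + 289) / 365 = 564.164°; sin(564.164°) = -0.4093.
δ = 23.45 × -0.4093 = -9.598° ≈ -9.60°.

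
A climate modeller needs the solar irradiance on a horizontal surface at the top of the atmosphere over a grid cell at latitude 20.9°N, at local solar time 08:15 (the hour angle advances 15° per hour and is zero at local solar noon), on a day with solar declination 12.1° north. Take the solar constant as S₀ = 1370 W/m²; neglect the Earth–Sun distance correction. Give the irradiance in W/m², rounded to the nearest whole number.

798 W/m²

Hour angle H = 15° × (8.25 − 12) = -56.25°.
cos θ_z = sin(20.9°) sin(12.1°) + cos(20.9°) cos(12.1°) cos(-56.25°) = 0.0748 + 0.5075 = 0.5823.
Top-of-atmosphere irradiance = S₀ cos θ_z = 1370 × 0.5823 = 797.75 W/m².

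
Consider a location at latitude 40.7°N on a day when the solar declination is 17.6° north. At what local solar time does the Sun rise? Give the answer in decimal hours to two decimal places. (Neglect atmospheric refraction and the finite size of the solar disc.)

4.94 h

cos H_s = −tan(40.7°) · tan(17.6°) = -0.2729, so H_s = arccos(-0.2729) = 105.84°.
Sunrise is at 12 − H_s/15 = 12 − 7.056 = 4.944 h local solar time.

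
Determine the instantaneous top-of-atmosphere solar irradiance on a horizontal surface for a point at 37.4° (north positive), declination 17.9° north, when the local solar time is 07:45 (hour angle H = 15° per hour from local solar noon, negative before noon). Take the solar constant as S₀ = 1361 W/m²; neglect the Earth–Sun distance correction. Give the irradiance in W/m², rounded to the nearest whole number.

709 W/m²

Hour angle H = 15° × (7.75 − 12) = -63.75°.
cos θ_z = sin(37.4°) sin(17.9°) + cos(37.4°) cos(17.9°) cos(-63.75°) = 0.1867 + 0.3344 = 0.5211.
Top-of-atmosphere irradiance = S₀ cos θ_z = 1361 × 0.5211 = 709.22 W/m².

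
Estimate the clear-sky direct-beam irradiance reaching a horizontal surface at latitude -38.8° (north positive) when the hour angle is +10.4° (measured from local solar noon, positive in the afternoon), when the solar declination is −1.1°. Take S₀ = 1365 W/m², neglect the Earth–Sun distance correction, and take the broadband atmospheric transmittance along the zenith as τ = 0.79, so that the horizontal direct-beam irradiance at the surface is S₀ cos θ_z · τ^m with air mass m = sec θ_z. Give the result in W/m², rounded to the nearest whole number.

785 W/m²

cos θ_z = sin φ sin δ + cos φ cos δ cos H = (-0.6266)(-0.0192) + (0.7793)(0.9998)(0.9836) = 0.7784.
Air mass m = 1/cos θ_z = 1/0.7784 = 1.285; τ^m = 0.79^1.285 = 0.7387.
Surface direct beam = 1365 × 0.7784 × 0.7387 = 784.88 W/m².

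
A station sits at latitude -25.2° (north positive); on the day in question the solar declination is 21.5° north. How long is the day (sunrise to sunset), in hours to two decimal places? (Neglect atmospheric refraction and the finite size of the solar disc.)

10.58 hours

−tan φ tan δ = −(-0.4706)(0.3939) = 0.1854; H_s = arccos(0.1854) = 79.32°.
Day length = 2 H_s / 15° h⁻¹ = 158.64° / 15 = 10.576 h.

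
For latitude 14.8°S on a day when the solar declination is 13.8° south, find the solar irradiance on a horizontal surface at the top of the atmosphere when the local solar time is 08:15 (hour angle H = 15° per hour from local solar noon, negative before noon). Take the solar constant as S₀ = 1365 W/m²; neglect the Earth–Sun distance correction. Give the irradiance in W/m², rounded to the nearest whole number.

795 W/m²

Hour angle H = 15° × (8.25 − 12) = -56.25°.
cos θ_z = sin(-14.8°) sin(-13.8°) + cos(-14.8°) cos(-13.8°) cos(-56.25°) = 0.0609 + 0.5216 = 0.5825.
Top-of-atmosphere irradiance = S₀ cos θ_z = 1365 × 0.5825 = 795.11 W/m².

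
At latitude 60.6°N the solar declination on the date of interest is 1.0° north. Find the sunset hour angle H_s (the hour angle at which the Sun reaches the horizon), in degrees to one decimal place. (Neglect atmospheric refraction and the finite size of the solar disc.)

−tan φ tan δ = −(1.7747)(0.0175) = -0.0311; H_s = arccos(-0.0311) = 91.78°.

91.8°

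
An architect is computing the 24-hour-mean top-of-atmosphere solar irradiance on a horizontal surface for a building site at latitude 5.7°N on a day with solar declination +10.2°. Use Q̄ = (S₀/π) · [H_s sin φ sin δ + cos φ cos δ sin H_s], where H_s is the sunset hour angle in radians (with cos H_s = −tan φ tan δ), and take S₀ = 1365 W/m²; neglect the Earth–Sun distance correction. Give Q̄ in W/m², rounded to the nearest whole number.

The sunset hour angle satisfies cos H_s = −tan φ tan δ = -0.0180, giving H_s = 91.03°. In radians, H_s = 1.5888.
H_s sin φ sin δ = 1.5888 × 0.0993 × 0.1771 = 0.0279.
cos φ cos δ sin H_s = 0.9951 × 0.9842 × 0.9998 = 0.9792.
Q̄ = (1365/π) × (0.0279 + 0.9792) = 434.49 × 1.0071 = 437.57 W/m².

438 W/m²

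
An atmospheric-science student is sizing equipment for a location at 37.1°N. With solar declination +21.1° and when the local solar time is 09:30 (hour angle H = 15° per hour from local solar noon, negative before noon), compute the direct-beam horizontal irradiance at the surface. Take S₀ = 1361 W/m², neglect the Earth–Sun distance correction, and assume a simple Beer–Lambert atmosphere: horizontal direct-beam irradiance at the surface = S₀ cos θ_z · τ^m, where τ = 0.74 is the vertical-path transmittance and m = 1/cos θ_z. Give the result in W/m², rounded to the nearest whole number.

757 W/m²

Hour angle H = 15° × (9.5 − 12) = -37.50°.
With φ = 37.1°, δ = 21.1°, H = -37.50°: sin φ sin δ = 0.2172, cos φ cos δ cos H = 0.5903, so cos θ_z = 0.8075.
Air mass m = 1/cos θ_z = 1/0.8075 = 1.238; τ^m = 0.74^1.238 = 0.6888.
Surface direct beam = 1361 × 0.8075 × 0.6888 = 757.00 W/m².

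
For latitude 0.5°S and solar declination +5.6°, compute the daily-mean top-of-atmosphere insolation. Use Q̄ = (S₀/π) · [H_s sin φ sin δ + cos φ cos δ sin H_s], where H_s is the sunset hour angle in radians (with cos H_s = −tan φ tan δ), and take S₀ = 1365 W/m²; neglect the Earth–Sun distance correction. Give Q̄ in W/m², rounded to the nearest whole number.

The sunset hour angle satisfies cos H_s = −tan φ tan δ = 0.0009, giving H_s = 89.95°. In radians, H_s = 1.5699.
H_s sin φ sin δ = 1.5699 × -0.0087 × 0.0976 = -0.0013.
cos φ cos δ sin H_s = 1.0000 × 0.9952 × 1.0000 = 0.9952.
Q̄ = (1365/π) × (-0.0013 + 0.9952) = 434.49 × 0.9939 = 431.84 W/m².

432 W/m²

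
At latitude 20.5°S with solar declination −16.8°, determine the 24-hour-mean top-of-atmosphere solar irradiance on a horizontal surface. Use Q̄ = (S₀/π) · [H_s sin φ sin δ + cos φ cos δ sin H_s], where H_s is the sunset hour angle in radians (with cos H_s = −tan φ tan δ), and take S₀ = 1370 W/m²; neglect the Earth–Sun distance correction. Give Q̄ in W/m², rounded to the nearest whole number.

cos H_s = −tan(-20.5°) · tan(-16.8°) = -0.1129, so H_s = arccos(-0.1129) = 96.48°. In radians, H_s = 1.6839.
H_s sin φ sin δ = 1.6839 × -0.3502 × -0.2890 = 0.1704.
cos φ cos δ sin H_s = 0.9367 × 0.9573 × 0.9936 = 0.8910.
Q̄ = (1370/π) × (0.1704 + 0.8910) = 436.08 × 1.0614 = 462.86 W/m².

463 W/m²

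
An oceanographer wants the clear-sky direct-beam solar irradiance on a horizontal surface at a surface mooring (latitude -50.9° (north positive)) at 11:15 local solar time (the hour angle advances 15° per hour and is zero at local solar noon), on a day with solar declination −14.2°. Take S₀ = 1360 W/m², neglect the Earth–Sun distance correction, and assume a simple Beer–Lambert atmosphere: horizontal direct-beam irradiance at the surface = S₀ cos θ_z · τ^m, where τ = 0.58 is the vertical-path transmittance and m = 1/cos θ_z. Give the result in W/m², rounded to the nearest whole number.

Hour angle H = 15° × (11.25 − 12) = -11.25°.
With φ = -50.9°, δ = -14.2°, H = -11.25°: sin φ sin δ = 0.1904, cos φ cos δ cos H = 0.5997, so cos θ_z = 0.7901.
Air mass m = 1/cos θ_z = 1/0.7901 = 1.266; τ^m = 0.58^1.266 = 0.5018.
Surface direct beam = 1360 × 0.7901 × 0.5018 = 539.20 W/m².

539 W/m²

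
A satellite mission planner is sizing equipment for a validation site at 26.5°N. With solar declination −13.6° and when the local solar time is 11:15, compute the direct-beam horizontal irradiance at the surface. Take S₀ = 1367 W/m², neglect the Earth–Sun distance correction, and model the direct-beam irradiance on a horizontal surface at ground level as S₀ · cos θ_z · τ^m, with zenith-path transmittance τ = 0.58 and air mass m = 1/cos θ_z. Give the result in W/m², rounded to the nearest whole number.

Hour angle H = 15° × (11.25 − 12) = -11.25°.
With φ = 26.5°, δ = -13.6°, H = -11.25°: sin φ sin δ = -0.1049, cos φ cos δ cos H = 0.8531, so cos θ_z = 0.7482.
Air mass m = 1/cos θ_z = 1/0.7482 = 1.337; τ^m = 0.58^1.337 = 0.4827.
Surface direct beam = 1367 × 0.7482 × 0.4827 = 493.70 W/m².

494 W/m²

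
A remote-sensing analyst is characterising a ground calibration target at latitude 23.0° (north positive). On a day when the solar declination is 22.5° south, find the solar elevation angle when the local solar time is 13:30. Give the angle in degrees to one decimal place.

39.5°

Hour angle H = 15° × (13.5 − 12) = 22.50°.
cos θ_z = sin(23.0°) sin(-22.5°) + cos(23.0°) cos(-22.5°) cos(22.50°) = -0.1495 + 0.7857 = 0.6362.
θ_z = arccos(0.6362) = 50.49°, so the elevation is 90° − 50.49° = 39.51°.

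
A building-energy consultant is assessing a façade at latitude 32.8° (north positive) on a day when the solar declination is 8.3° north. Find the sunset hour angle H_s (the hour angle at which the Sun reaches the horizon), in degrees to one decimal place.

−tan φ tan δ = −(0.6445)(0.1459) = -0.0940; H_s = arccos(-0.0940) = 95.39°.

95.4°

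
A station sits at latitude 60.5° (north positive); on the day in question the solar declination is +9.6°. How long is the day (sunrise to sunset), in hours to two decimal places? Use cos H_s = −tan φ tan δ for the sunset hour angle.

The sunset hour angle satisfies cos H_s = −tan φ tan δ = -0.2989, giving H_s = 107.39°.
Day length = 2 H_s / 15° h⁻¹ = 214.78° / 15 = 14.319 h.

14.32 hours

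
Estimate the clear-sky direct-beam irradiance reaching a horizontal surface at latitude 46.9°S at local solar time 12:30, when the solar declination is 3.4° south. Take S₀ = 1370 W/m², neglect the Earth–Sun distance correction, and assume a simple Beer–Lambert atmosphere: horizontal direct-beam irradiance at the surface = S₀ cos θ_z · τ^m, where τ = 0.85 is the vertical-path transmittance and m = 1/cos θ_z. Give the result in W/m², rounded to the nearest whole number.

786 W/m²

Hour angle H = 15° × (12.5 − 12) = 7.50°.
cos θ_z = sin(-46.9°) sin(-3.4°) + cos(-46.9°) cos(-3.4°) cos(7.50°) = 0.0433 + 0.6762 = 0.7195.
Air mass m = 1/cos θ_z = 1/0.7195 = 1.390; τ^m = 0.85^1.390 = 0.7978.
Surface direct beam = 1370 × 0.7195 × 0.7978 = 786.40 W/m².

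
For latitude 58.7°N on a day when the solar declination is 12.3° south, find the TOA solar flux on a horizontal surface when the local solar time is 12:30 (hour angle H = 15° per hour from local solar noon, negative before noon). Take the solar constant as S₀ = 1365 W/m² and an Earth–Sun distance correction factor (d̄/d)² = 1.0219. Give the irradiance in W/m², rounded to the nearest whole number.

Hour angle H = 15° × (12.5 − 12) = 7.50°.
With φ = 58.7°, δ = -12.3°, H = 7.50°: sin φ sin δ = -0.1820, cos φ cos δ cos H = 0.5033, so cos θ_z = 0.3213.
Top-of-atmosphere irradiance = S₀ (d̄/d)² cos θ_z = 1365 × 1.0219 × 0.3213 = 448.18 W/m².

448 W/m²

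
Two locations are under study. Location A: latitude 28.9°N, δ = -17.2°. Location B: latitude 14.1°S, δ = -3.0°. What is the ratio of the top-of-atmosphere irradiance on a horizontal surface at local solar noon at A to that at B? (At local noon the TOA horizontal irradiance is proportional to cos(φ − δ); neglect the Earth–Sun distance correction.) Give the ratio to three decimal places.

A: cos θ_z = cos(28.9° − (-17.2°)) = 0.6934.
B: cos θ_z = cos(-14.1° − (-3.0°)) = 0.9813.
Ratio A/B = 0.6934 / 0.9813 = 0.7066.

0.707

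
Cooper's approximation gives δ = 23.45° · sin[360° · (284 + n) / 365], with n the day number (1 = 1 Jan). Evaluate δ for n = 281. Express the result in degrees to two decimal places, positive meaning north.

360 × (284 + 281) / 365 = 557.260°; sin(557.260°) = -0.2967.
δ = 23.45 × -0.2967 = -6.958° ≈ -6.96°.

-6.96°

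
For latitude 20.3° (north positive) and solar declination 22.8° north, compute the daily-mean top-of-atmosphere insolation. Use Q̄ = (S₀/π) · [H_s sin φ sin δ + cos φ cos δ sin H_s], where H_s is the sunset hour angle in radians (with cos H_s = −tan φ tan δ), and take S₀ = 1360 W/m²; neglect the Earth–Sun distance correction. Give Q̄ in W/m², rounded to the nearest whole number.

470 W/m²

cos H_s = −tan(20.3°) · tan(22.8°) = -0.1555, so H_s = arccos(-0.1555) = 98.95°. In radians, H_s = 1.7270.
H_s sin φ sin δ = 1.7270 × 0.3469 × 0.3875 = 0.2321.
cos φ cos δ sin H_s = 0.9379 × 0.9219 × 0.9878 = 0.8541.
Q̄ = (1360/π) × (0.2321 + 0.8541) = 432.90 × 1.0862 = 470.22 W/m².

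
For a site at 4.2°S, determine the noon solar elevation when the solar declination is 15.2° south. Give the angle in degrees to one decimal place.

79.0°

At local solar noon the hour angle is zero, so the elevation is 90° − |φ − δ| = 90° − |-4.2° − (-15.2°)| = 90° − 11.0° = 79.0°.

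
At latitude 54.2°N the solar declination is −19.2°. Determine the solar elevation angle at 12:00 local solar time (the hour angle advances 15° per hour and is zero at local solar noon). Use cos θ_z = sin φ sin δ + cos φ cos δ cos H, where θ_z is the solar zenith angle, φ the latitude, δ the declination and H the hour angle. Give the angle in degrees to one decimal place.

Hour angle H = 15° × (12 − 12) = 0.00°.
cos θ_z = sin(54.2°) sin(-19.2°) + cos(54.2°) cos(-19.2°) cos(0.00°) = -0.2667 + 0.5524 = 0.2857.
θ_z = arccos(0.2857) = 73.40°, so the elevation is 90° − 73.40° = 16.60°.

16.6°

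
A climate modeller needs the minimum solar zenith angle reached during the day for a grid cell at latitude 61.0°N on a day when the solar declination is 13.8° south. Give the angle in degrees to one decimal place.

74.8°

At local solar noon the hour angle is zero, so the zenith angle is |φ − δ| = |61.0° − (-13.8°)| = 74.8°.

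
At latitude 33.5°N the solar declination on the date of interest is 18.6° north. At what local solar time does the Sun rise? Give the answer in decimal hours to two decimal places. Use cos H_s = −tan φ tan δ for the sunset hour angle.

5.14 h

The sunset hour angle satisfies cos H_s = −tan φ tan δ = -0.2227, giving H_s = 102.87°.
Sunrise is at 12 − H_s/15 = 12 − 6.858 = 5.142 h local solar time.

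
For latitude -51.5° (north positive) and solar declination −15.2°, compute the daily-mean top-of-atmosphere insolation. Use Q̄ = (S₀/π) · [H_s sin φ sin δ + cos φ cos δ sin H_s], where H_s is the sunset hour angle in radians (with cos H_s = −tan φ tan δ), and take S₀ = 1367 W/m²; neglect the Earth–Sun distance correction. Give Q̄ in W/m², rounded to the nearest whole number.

417 W/m²

The sunset hour angle satisfies cos H_s = −tan φ tan δ = -0.3416, giving H_s = 109.97°. In radians, H_s = 1.9193.
H_s sin φ sin δ = 1.9193 × -0.7826 × -0.2622 = 0.3938.
cos φ cos δ sin H_s = 0.6225 × 0.9650 × 0.9399 = 0.5646.
Q̄ = (1367/π) × (0.3938 + 0.5646) = 435.13 × 0.9584 = 417.03 W/m².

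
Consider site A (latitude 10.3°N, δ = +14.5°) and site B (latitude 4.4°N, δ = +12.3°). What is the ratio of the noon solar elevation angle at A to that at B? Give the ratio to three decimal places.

A: 90° − |10.3 − (14.5)| = 85.80°.
B: 90° − |4.4 − (12.3)| = 82.10°.
Ratio A/B = 85.8000 / 82.1000 = 1.0451.

1.045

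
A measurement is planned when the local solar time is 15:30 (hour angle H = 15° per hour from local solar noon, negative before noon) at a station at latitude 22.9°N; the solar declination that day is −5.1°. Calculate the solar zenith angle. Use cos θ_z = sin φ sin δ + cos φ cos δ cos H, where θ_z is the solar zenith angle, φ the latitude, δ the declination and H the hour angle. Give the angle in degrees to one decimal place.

Hour angle H = 15° × (15.5 − 12) = 52.50°.
With φ = 22.9°, δ = -5.1°, H = 52.50°: sin φ sin δ = -0.0346, cos φ cos δ cos H = 0.5586, so cos θ_z = 0.5240.
θ_z = arccos(0.5240) = 58.40°.

58.4°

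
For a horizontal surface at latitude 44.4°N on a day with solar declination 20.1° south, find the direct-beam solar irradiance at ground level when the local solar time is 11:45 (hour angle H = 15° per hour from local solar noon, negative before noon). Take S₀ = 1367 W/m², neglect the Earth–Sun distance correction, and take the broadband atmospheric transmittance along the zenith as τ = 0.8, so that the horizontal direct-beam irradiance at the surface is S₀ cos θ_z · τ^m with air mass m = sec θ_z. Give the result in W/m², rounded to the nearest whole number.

Hour angle H = 15° × (11.75 − 12) = -3.75°.
cos θ_z = sin φ sin δ + cos φ cos δ cos H = (0.6997)(-0.3437) + (0.7145)(0.9391)(0.9979) = 0.4291.
Air mass m = 1/cos θ_z = 1/0.4291 = 2.330; τ^m = 0.8^2.330 = 0.5946.
Surface direct beam = 1367 × 0.4291 × 0.5946 = 348.78 W/m².

349 W/m²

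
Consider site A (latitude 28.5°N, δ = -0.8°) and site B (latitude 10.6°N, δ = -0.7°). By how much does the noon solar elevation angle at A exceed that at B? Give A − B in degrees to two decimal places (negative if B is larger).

-18.00°

A: 90° − |28.5 − (-0.8)| = 60.70°.
B: 90° − |10.6 − (-0.7)| = 78.70°.
A − B = 60.70 − 78.70 = -18.00°.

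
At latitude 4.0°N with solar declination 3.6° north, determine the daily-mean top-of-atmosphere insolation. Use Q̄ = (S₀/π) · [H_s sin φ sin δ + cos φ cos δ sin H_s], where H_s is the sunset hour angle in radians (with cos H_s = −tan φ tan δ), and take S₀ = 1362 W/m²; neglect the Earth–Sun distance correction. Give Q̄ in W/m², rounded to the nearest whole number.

435 W/m²

−tan φ tan δ = −(0.0699)(0.0629) = -0.0044; H_s = arccos(-0.0044) = 90.25°. In radians, H_s = 1.5752.
H_s sin φ sin δ = 1.5752 × 0.0698 × 0.0628 = 0.0069.
cos φ cos δ sin H_s = 0.9976 × 0.9980 × 1.0000 = 0.9956.
Q̄ = (1362/π) × (0.0069 + 0.9956) = 433.54 × 1.0025 = 434.62 W/m².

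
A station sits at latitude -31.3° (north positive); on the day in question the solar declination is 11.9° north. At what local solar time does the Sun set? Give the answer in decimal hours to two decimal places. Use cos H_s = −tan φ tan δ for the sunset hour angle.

−tan φ tan δ = −(-0.6080)(0.2107) = 0.1281; H_s = arccos(0.1281) = 82.64°.
Sunset is at 12 + H_s/15 = 12 + 5.509 = 17.509 h local solar time.

17.51 h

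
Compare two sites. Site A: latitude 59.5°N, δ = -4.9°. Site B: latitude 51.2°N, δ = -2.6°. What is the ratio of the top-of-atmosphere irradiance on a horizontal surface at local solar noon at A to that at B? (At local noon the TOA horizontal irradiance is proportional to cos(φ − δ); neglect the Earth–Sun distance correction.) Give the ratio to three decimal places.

0.732

A: cos θ_z = cos(59.5° − (-4.9°)) = 0.4321.
B: cos θ_z = cos(51.2° − (-2.6°)) = 0.5906.
Ratio A/B = 0.4321 / 0.5906 = 0.7316.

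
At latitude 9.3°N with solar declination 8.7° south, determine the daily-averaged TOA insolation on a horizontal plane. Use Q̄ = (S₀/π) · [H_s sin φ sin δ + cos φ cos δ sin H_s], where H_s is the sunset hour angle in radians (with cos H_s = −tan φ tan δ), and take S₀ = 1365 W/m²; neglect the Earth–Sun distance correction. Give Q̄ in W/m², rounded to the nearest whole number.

−tan φ tan δ = −(0.1638)(-0.1530) = 0.0251; H_s = arccos(0.0251) = 88.56°. In radians, H_s = 1.5457.
H_s sin φ sin δ = 1.5457 × 0.1616 × -0.1513 = -0.0378.
cos φ cos δ sin H_s = 0.9869 × 0.9885 × 0.9997 = 0.9753.
Q̄ = (1365/π) × (-0.0378 + 0.9753) = 434.49 × 0.9375 = 407.33 W/m².

407 W/m²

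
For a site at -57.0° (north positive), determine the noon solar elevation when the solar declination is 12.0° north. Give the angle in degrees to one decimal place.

At local solar noon the hour angle is zero, so the elevation is 90° − |φ − δ| = 90° − |-57.0° − (12.0°)| = 90° − 69.0° = 21.0°.

21.0°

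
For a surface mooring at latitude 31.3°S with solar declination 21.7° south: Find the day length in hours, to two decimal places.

13.87 hours

−tan φ tan δ = −(-0.6080)(-0.3979) = -0.2419; H_s = arccos(-0.2419) = 104.00°.
Day length = 2 H_s / 15° h⁻¹ = 208.00° / 15 = 13.867 h.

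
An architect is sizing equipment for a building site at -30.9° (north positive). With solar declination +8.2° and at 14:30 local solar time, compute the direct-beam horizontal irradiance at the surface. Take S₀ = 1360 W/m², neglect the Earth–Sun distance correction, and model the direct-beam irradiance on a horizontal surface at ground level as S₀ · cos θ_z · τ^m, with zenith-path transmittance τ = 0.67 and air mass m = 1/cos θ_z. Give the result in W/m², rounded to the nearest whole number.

Hour angle H = 15° × (14.5 − 12) = 37.50°.
With φ = -30.9°, δ = 8.2°, H = 37.50°: sin φ sin δ = -0.0732, cos φ cos δ cos H = 0.6738, so cos θ_z = 0.6006.
Air mass m = 1/cos θ_z = 1/0.6006 = 1.665; τ^m = 0.67^1.665 = 0.5134.
Surface direct beam = 1360 × 0.6006 × 0.5134 = 419.35 W/m².

419 W/m²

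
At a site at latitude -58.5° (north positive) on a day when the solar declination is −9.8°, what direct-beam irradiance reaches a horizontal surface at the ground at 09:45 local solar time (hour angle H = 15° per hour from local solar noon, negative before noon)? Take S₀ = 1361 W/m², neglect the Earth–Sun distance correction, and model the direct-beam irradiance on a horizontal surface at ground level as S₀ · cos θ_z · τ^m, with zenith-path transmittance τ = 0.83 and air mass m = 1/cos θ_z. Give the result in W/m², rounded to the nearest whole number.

564 W/m²

Hour angle H = 15° × (9.75 − 12) = -33.75°.
cos θ_z = sin φ sin δ + cos φ cos δ cos H = (-0.8526)(-0.1702) + (0.5225)(0.9854)(0.8315) = 0.5732.
Air mass m = 1/cos θ_z = 1/0.5732 = 1.745; τ^m = 0.83^1.745 = 0.7224.
Surface direct beam = 1361 × 0.5732 × 0.7224 = 563.56 W/m².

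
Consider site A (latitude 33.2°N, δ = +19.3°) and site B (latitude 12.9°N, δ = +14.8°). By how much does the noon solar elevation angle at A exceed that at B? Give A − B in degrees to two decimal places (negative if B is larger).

A: 90° − |33.2 − (19.3)| = 76.10°.
B: 90° − |12.9 − (14.8)| = 88.10°.
A − B = 76.10 − 88.10 = -12.00°.

-12.00°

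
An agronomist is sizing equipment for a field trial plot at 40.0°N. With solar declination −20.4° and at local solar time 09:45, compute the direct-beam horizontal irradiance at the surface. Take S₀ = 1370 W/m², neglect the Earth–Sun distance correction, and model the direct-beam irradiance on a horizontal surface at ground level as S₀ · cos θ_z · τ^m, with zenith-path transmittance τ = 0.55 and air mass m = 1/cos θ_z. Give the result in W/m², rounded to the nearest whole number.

Hour angle H = 15° × (9.75 − 12) = -33.75°.
cos θ_z = sin φ sin δ + cos φ cos δ cos H = (0.6428)(-0.3486) + (0.7660)(0.9373)(0.8315) = 0.3729.
Air mass m = 1/cos θ_z = 1/0.3729 = 2.682; τ^m = 0.55^2.682 = 0.2012.
Surface direct beam = 1370 × 0.3729 × 0.2012 = 102.79 W/m².

103 W/m²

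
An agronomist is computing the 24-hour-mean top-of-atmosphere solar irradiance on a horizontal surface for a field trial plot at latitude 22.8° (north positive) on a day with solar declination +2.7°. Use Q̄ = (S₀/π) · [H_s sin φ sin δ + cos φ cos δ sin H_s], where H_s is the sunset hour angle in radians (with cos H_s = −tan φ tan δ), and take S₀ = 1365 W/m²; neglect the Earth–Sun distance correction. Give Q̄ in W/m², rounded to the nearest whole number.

The sunset hour angle satisfies cos H_s = −tan φ tan δ = -0.0198, giving H_s = 91.13°. In radians, H_s = 1.5905.
H_s sin φ sin δ = 1.5905 × 0.3875 × 0.0471 = 0.0290.
cos φ cos δ sin H_s = 0.9219 × 0.9989 × 0.9998 = 0.9207.
Q̄ = (1365/π) × (0.0290 + 0.9207) = 434.49 × 0.9497 = 412.64 W/m².

413 W/m²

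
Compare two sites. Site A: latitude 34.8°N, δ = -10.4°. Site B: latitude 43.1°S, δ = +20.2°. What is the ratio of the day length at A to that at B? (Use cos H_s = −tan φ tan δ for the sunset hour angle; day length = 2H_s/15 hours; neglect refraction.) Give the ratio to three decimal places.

1.183

A: H_s = arccos(−tan 34.8° · tan -10.4°) = 82.67°, so 2H_s/15 = 11.0227 h.
B: H_s = arccos(−tan -43.1° · tan 20.2°) = 69.86°, so 2H_s/15 = 9.3147 h.
Ratio A/B = 11.0227 / 9.3147 = 1.1834.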